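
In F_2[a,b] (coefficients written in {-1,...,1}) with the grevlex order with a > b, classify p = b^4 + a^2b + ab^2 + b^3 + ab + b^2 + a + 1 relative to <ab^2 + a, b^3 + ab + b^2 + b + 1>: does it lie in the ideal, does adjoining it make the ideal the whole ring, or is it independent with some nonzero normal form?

First compute the reduced Gröbner basis of I by Buchberger's algorithm.
f_1 = ab^2 + a, LT = ab^2.
f_2 = b^3 + ab + b^2 + b + 1, LT = b^3.

S(f_1,f_2): lcm = ab^3. S = a^2b + ab^2 + a.
  leading term a^2b: no divisor's leading term divides it; move a^2b to the remainder.
  leading term ab^2: subtract (1)·f_1 from ab^2 + a → 0
  remainder a^2b ≠ 0; add h_3 = a^2b to the basis.

S(f_1,h_3): lcm = a^2b^2. S = a^2.
  leading term a^2: no divisor's leading term divides it; move a^2 to the remainder.
  remainder a^2 ≠ 0; add h_4 = a^2 to the basis.

The other S-polynomials (S(f_2,h_3), S(f_1,h_4), S(f_2,h_4), S(h_3,h_4)) all reduce to 0 modulo the current basis, so we have a Gröbner basis.
Inter-reduce: drop elements whose leading term is divisible by another's, tail-reduce, and make monic.
Reduced Gröbner basis: {ab^2 + a, b^3 + ab + b^2 + b + 1, a^2}.
Label its elements g_1 = ab^2 + a, g_2 = b^3 + ab + b^2 + b + 1, g_3 = a^2.

Reduce p = b^4 + a^2b + ab^2 + b^3 + ab + b^2 + a + 1 modulo G:
  leading term b^4: subtract (b)·g_2 from b^4 + a^2b + ab^2 + b^3 + ab + b^2 + a + 1 → a^2b + ab + a + b + 1
  leading term a^2b: subtract (b)·g_3 from a^2b + ab + a + b + 1 → ab + a + b + 1
  leading term ab: no divisor's leading term divides it; move ab to the remainder.
  leading term a: no divisor's leading term divides it; move a to the remainder.
  leading term b: no divisor's leading term divides it; move b to the remainder.
  leading term 1: no divisor's leading term divides it; move 1 to the remainder.
  normal form = ab + a + b + 1.
The normal form is nonzero, so p ∉ I. Since p minus its normal form lies in I, I + (p) = I + (r) where r = ab + a + b + 1; decide whether this ideal is the whole ring.
Run Buchberger on G together with r (pairs among the g_i already reduce to 0 since G is a Gröbner basis):
g_1 = ab^2 + a, LT = ab^2.
g_2 = b^3 + ab + b^2 + b + 1, LT = b^3.
g_3 = a^2, LT = a^2.
r = ab + a + b + 1, LT = ab.

S(g_1,r): lcm = ab^2. S = ab + b^2 + a + b.
  leading term ab: subtract (1)·r from ab + b^2 + a + b → b^2 + 1
  leading term b^2: no divisor's leading term divides it; move b^2 to the remainder.
  leading term 1: no divisor's leading term divides it; move 1 to the remainder.
  remainder b^2 + 1 ≠ 0; add m_5 = b^2 + 1 to the basis.

S(g_2,r): lcm = ab^3. S = a^2b + b^3 + ab + b^2 + a.
  leading term a^2b: subtract (b)·g_3 from a^2b + b^3 + ab + b^2 + a → b^3 + ab + b^2 + a
  leading term b^3: subtract (1)·g_2 from b^3 + ab + b^2 + a → a + b + 1
  leading term a: no divisor's leading term divides it; move a to the remainder.
  leading term b: no divisor's leading term divides it; move b to the remainder.
  leading term 1: no divisor's leading term divides it; move 1 to the remainder.
  remainder a + b + 1 ≠ 0; add m_6 = a + b + 1 to the basis.

S(g_3,r): lcm = a^2b. S = a^2 + ab + a.
  leading term a^2: subtract (1)·g_3 from a^2 + ab + a → ab + a
  leading term ab: subtract (1)·r from ab + a → b + 1
  leading term b: no divisor's leading term divides it; move b to the remainder.
  leading term 1: no divisor's leading term divides it; move 1 to the remainder.
  remainder b + 1 ≠ 0; add m_7 = b + 1 to the basis.

The other S-polynomials (S(g_1,g_2), S(g_1,g_3), S(g_2,g_3), S(g_1,m_5), S(g_2,m_5), S(g_3,m_5), S(r,m_5), S(g_1,m_6), S(g_2,m_6), S(g_3,m_6), S(r,m_6), S(m_5,m_6), S(g_1,m_7), S(g_2,m_7), S(g_3,m_7), S(r,m_7), S(m_5,m_7), S(m_6,m_7)) all reduce to 0 modulo the current basis, so we have a Gröbner basis.
Inter-reduce: drop elements whose leading term is divisible by another's, tail-reduce, and make monic.
Reduced Gröbner basis: {a, b + 1}.
The reduced Gröbner basis of I + (p) is {a, b + 1} ≠ {1}, a proper ideal, so the enlarged system stays consistent: p is independent of I, with normal form ab + a + b + 1.

b^4 + a^2b + ab^2 + b^3 + ab + b^2 + a + 1 is independent of I; its normal form modulo I is ab + a + b + 1.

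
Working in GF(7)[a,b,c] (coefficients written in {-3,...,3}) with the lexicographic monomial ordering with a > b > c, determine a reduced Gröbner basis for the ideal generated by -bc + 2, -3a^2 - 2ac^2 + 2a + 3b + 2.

f_1 = -bc + 2, LT = bc.
f_2 = -3a^2 - 2ac^2 + 2a + 3b + 2, LT = a^2.

The S-polynomials (S(f_1,f_2)) all reduce to 0 modulo the current basis, so we have a Gröbner basis.

G = {a^2 + 3ac^2 - 3a - b - 3, bc - 2}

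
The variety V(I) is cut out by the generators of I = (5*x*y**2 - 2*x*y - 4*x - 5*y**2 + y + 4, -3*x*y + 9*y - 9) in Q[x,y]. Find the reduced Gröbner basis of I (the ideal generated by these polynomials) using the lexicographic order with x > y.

G = {x - 5/2*y**2 + 5*y - 5/2, y**3 - 2*y**2 - 1/5*y + 6/5}

f_1 = 5*x*y**2 - 2*x*y - 4*x - 5*y**2 + y + 4, LT = x*y**2.
f_2 = -3*x*y + 9*y - 9, LT = x*y.

S(f_1,f_2): lcm = x*y**2. S = -2/5*x*y - 4/5*x + 2*y**2 - 14/5*y + 4/5.
  leading term x*y: subtract (2/15)·f_2 from -2/5*x*y - 4/5*x + 2*y**2 - 14/5*y + 4/5 → -4/5*x + 2*y**2 - 4*y + 2
  leading term x: no divisor's leading term divides it; move -4/5*x to the remainder.
  leading term y**2: no divisor's leading term divides it; move 2*y**2 to the remainder.
  leading term y: no divisor's leading term divides it; move -4*y to the remainder.
  leading term 1: no divisor's leading term divides it; move 2 to the remainder.
  remainder -4/5*x + 2*y**2 - 4*y + 2 ≠ 0; add g_3 = -4/5*x + 2*y**2 - 4*y + 2 to the basis.

S(f_1,g_3): lcm = x*y**2. S = -2/5*x*y - 4/5*x + 5/2*y**4 - 5*y**3 + 3/2*y**2 + 1/5*y + 4/5.
  leading term x*y: subtract (2/15)·f_2 from -2/5*x*y - 4/5*x + 5/2*y**4 - 5*y**3 + 3/2*y**2 + 1/5*y + 4/5 → -4/5*x + 5/2*y**4 - 5*y**3 + 3/2*y**2 - y + 2
  leading term x: subtract (1)·g_3 from -4/5*x + 5/2*y**4 - 5*y**3 + 3/2*y**2 - y + 2 → 5/2*y**4 - 5*y**3 - 1/2*y**2 + 3*y
  leading term y**4: no divisor's leading term divides it; move 5/2*y**4 to the remainder.
  leading term y**3: no divisor's leading term divides it; move -5*y**3 to the remainder.
  leading term y**2: no divisor's leading term divides it; move -1/2*y**2 to the remainder.
  leading term y: no divisor's leading term divides it; move 3*y to the remainder.
  remainder 5/2*y**4 - 5*y**3 - 1/2*y**2 + 3*y ≠ 0; add g_4 = 5/2*y**4 - 5*y**3 - 1/2*y**2 + 3*y to the basis.

S(f_2,g_3): lcm = x*y. S = 5/2*y**3 - 5*y**2 - 1/2*y + 3.
  leading term y**3: no divisor's leading term divides it; move 5/2*y**3 to the remainder.
  leading term y**2: no divisor's leading term divides it; move -5*y**2 to the remainder.
  leading term y: no divisor's leading term divides it; move -1/2*y to the remainder.
  leading term 1: no divisor's leading term divides it; move 3 to the remainder.
  remainder 5/2*y**3 - 5*y**2 - 1/2*y + 3 ≠ 0; add g_5 = 5/2*y**3 - 5*y**2 - 1/2*y + 3 to the basis.

S(f_1,g_4): lcm = x*y**4. S = 8/5*x*y**3 - 3/5*x*y**2 - 6/5*x*y - y**4 + 1/5*y**3 + 4/5*y**2.
  leading term x*y**3: subtract (8/25*y)·f_1 from 8/5*x*y**3 - 3/5*x*y**2 - 6/5*x*y - y**4 + 1/5*y**3 + 4/5*y**2 → 1/25*x*y**2 + 2/25*x*y - y**4 + 9/5*y**3 + 12/25*y**2 - 32/25*y
  leading term x*y**2: subtract (1/125)·f_1 from 1/25*x*y**2 + 2/25*x*y - y**4 + 9/5*y**3 + 12/25*y**2 - 32/25*y → 12/125*x*y + 4/125*x - y**4 + 9/5*y**3 + 13/25*y**2 - 161/125*y - 4/125
  leading term x*y: subtract (-4/125)·f_2 from 12/125*x*y + 4/125*x - y**4 + 9/5*y**3 + 13/25*y**2 - 161/125*y - 4/125 → 4/125*x - y**4 + 9/5*y**3 + 13/25*y**2 - y - 8/25
  leading term x: subtract (-1/25)·g_3 from 4/125*x - y**4 + 9/5*y**3 + 13/25*y**2 - y - 8/25 → -y**4 + 9/5*y**3 + 3/5*y**2 - 29/25*y - 6/25
  leading term y**4: subtract (-2/5)·g_4 from -y**4 + 9/5*y**3 + 3/5*y**2 - 29/25*y - 6/25 → -1/5*y**3 + 2/5*y**2 + 1/25*y - 6/25
  leading term y**3: subtract (-2/25)·g_5 from -1/5*y**3 + 2/5*y**2 + 1/25*y - 6/25 → 0
  remainder 0.

S(f_2,g_4): lcm = x*y**4. S = 2*x*y**3 + 1/5*x*y**2 - 6/5*x*y - 3*y**4 + 3*y**3.
  leading term x*y**3: subtract (2/5*y)·f_1 from 2*x*y**3 + 1/5*x*y**2 - 6/5*x*y - 3*y**4 + 3*y**3 → x*y**2 + 2/5*x*y - 3*y**4 + 5*y**3 - 2/5*y**2 - 8/5*y
  leading term x*y**2: subtract (1/5)·f_1 from x*y**2 + 2/5*x*y - 3*y**4 + 5*y**3 - 2/5*y**2 - 8/5*y → 4/5*x*y + 4/5*x - 3*y**4 + 5*y**3 + 3/5*y**2 - 9/5*y - 4/5
  leading term x*y: subtract (-4/15)·f_2 from 4/5*x*y + 4/5*x - 3*y**4 + 5*y**3 + 3/5*y**2 - 9/5*y - 4/5 → 4/5*x - 3*y**4 + 5*y**3 + 3/5*y**2 + 3/5*y - 16/5
  leading term x: subtract (-1)·g_3 from 4/5*x - 3*y**4 + 5*y**3 + 3/5*y**2 + 3/5*y - 16/5 → -3*y**4 + 5*y**3 + 13/5*y**2 - 17/5*y - 6/5
  leading term y**4: subtract (-6/5)·g_4 from -3*y**4 + 5*y**3 + 13/5*y**2 - 17/5*y - 6/5 → -y**3 + 2*y**2 + 1/5*y - 6/5
  leading term y**3: subtract (-2/5)·g_5 from -y**3 + 2*y**2 + 1/5*y - 6/5 → 0
  remainder 0.

S(g_3,g_4): leading monomials are coprime, so the S-polynomial reduces to 0 (Buchberger's first criterion).
S(f_1,g_5): lcm = x*y**3. S = 8/5*x*y**2 - 3/5*x*y - 6/5*x - y**3 + 1/5*y**2 + 4/5*y.
  leading term x*y**2: subtract (8/25)·f_1 from 8/5*x*y**2 - 3/5*x*y - 6/5*x - y**3 + 1/5*y**2 + 4/5*y → 1/25*x*y + 2/25*x - y**3 + 9/5*y**2 + 12/25*y - 32/25
  leading term x*y: subtract (-1/75)·f_2 from 1/25*x*y + 2/25*x - y**3 + 9/5*y**2 + 12/25*y - 32/25 → 2/25*x - y**3 + 9/5*y**2 + 3/5*y - 7/5
  leading term x: subtract (-1/10)·g_3 from 2/25*x - y**3 + 9/5*y**2 + 3/5*y - 7/5 → -y**3 + 2*y**2 + 1/5*y - 6/5
  leading term y**3: subtract (-2/5)·g_5 from -y**3 + 2*y**2 + 1/5*y - 6/5 → 0
  remainder 0.

S(f_2,g_5): lcm = x*y**3. S = 2*x*y**2 + 1/5*x*y - 6/5*x - 3*y**3 + 3*y**2.
  leading term x*y**2: subtract (2/5)·f_1 from 2*x*y**2 + 1/5*x*y - 6/5*x - 3*y**3 + 3*y**2 → x*y + 2/5*x - 3*y**3 + 5*y**2 - 2/5*y - 8/5
  leading term x*y: subtract (-1/3)·f_2 from x*y + 2/5*x - 3*y**3 + 5*y**2 - 2/5*y - 8/5 → 2/5*x - 3*y**3 + 5*y**2 + 13/5*y - 23/5
  leading term x: subtract (-1/2)·g_3 from 2/5*x - 3*y**3 + 5*y**2 + 13/5*y - 23/5 → -3*y**3 + 6*y**2 + 3/5*y - 18/5
  leading term y**3: subtract (-6/5)·g_5 from -3*y**3 + 6*y**2 + 3/5*y - 18/5 → 0
  remainder 0.

S(g_3,g_5): leading monomials are coprime, so the S-polynomial reduces to 0 (Buchberger's first criterion).
S(g_4,g_5): lcm = y**4. S = 0.
  remainder 0.

Every S-polynomial of the final basis reduces to 0, so we have a Gröbner basis.
Inter-reduce: drop elements whose leading term is divisible by another's, tail-reduce, and make monic.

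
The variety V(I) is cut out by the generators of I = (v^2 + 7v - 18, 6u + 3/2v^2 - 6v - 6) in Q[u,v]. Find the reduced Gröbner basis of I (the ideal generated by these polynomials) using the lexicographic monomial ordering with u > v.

f_1 = v^2 + 7v - 18, LT = v^2.
f_2 = 6u + 3/2v^2 - 6v - 6, LT = u.

S(f_1,f_2): leading monomials are coprime, so the S-polynomial reduces to 0 (Buchberger's first criterion).
Every S-polynomial of the final basis reduces to 0, so we have a Gröbner basis.

G = {u - 11/4v + 7/2, v^2 + 7v - 18}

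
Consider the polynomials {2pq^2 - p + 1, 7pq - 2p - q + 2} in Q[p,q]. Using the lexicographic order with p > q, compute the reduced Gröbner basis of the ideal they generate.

G = {p - 14/41q^2 + 24/41q - 1, q^3 - 2q^2 + 3q}

Buchberger's algorithm terminates because the ascending chain of leading-term ideals stabilizes.

f_1 = 2pq^2 - p + 1, LT = pq^2.
f_2 = 7pq - 2p - q + 2, LT = pq.

S(f_1,f_2): lcm = pq^2. S = 2/7pq - 1/2p + 1/7q^2 - 2/7q + 1/2.
  reduce S modulo (f_1, f_2):
  remainder -41/98p + 1/7q^2 - 12/49q + 41/98 ≠ 0; add g_3 = -41/98p + 1/7q^2 - 12/49q + 41/98 to the basis.

S(f_1,g_3): lcm = pq^2. S = -1/2p + 14/41q^4 - 24/41q^3 + q^2 + 1/2.
  reduce S modulo (f_1, f_2, g_3):
  remainder 14/41q^4 - 24/41q^3 + 34/41q^2 + 12/41q ≠ 0; add g_4 = 14/41q^4 - 24/41q^3 + 34/41q^2 + 12/41q to the basis.

S(f_2,g_3): lcm = pq. S = -2/7p + 14/41q^3 - 24/41q^2 + 6/7q + 2/7.
  reduce S modulo (f_1, f_2, g_3, g_4):
  remainder 14/41q^3 - 28/41q^2 + 42/41q ≠ 0; add g_5 = 14/41q^3 - 28/41q^2 + 42/41q to the basis.

The other S-polynomials (S(f_1,g_4), S(f_2,g_4), S(g_3,g_4), S(f_1,g_5), S(f_2,g_5), S(g_3,g_5), S(g_4,g_5)) all reduce to 0 modulo the current basis, so we have a Gröbner basis.
Inter-reduce: drop elements whose leading term is divisible by another's, tail-reduce, and make monic.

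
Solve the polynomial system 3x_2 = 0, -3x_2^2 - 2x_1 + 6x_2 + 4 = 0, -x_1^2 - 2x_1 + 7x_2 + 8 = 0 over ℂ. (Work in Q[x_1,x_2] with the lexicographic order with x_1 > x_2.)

Compute a lex Gröbner basis by Buchberger's algorithm.
f_1 = 3x_2, LT = x_2.
f_2 = -2x_1 - 3x_2^2 + 6x_2 + 4, LT = x_1.
f_3 = -x_1^2 - 2x_1 + 7x_2 + 8, LT = x_1^2.

The S-polynomials (S(f_1,f_2), S(f_1,f_3), S(f_2,f_3)) all reduce to 0 modulo the current basis, so we have a Gröbner basis.
Inter-reduce: drop elements whose leading term is divisible by another's, tail-reduce, and make monic.
Reduced Gröbner basis: {x_1 - 2, x_2}.

A lex Gröbner basis eliminates variables successively. Here x_2 depends only on x_2, with roots {0}; lifting each root through the earlier basis elements recovers the full solutions.
  x_2 = 0: the earlier basis element becomes x_1 - 2 = 0, giving x_1 = 2 — point (2, 0).

{(2, 0)}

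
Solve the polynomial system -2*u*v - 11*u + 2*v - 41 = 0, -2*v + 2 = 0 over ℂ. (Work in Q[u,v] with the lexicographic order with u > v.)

{(-3, 1)}

Compute a lex Gröbner basis by Buchberger's algorithm.
f_1 = -2*u*v - 11*u + 2*v - 41, LT = u*v.
f_2 = -2*v + 2, LT = v.

S(f_1,f_2): lcm = u*v. S = 13/2*u - v + 41/2.
  leading term u: no divisor's leading term divides it; move 13/2*u to the remainder.
  leading term v: subtract (1/2)·f_2 from -v + 41/2 → 39/2
  leading term 1: no divisor's leading term divides it; move 39/2 to the remainder.
  remainder 13/2*u + 39/2 ≠ 0; add h_3 = 13/2*u + 39/2 to the basis.

The other S-polynomials (S(f_1,h_3), S(f_2,h_3)) all reduce to 0 modulo the current basis, so we have a Gröbner basis.
Inter-reduce: drop elements whose leading term is divisible by another's, tail-reduce, and make monic.
Reduced Gröbner basis: {u + 3, v - 1}.

From the last basis element, v - 1 = 0, so v takes values in {1}. Each choice, substituted upward through the basis, yields the corresponding point(s) of the solution set.
  v = 1: the earlier basis element becomes u + 3 = 0, giving u = -3 — point (-3, 1).
Substituting each solution back into the original system confirms all equations vanish.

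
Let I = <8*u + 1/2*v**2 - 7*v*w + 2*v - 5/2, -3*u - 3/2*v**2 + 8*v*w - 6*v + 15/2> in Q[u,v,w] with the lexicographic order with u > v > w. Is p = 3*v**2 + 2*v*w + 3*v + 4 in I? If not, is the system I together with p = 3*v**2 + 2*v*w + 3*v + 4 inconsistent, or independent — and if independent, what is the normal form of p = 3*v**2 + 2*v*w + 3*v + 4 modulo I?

3*v**2 + 2*v*w + 3*v + 4 is independent of I; its normal form modulo I is 100/7*v*w - 9*v + 19.

First compute the reduced Gröbner basis of I by Buchberger's algorithm.
f_1 = 8*u + 1/2*v**2 - 7*v*w + 2*v - 5/2, LT = u.
f_2 = -3*u - 3/2*v**2 + 8*v*w - 6*v + 15/2, LT = u.

S(f_1,f_2): lcm = u. S = -7/16*v**2 + 43/24*v*w - 7/4*v + 35/16.
  reduce S modulo (f_1, f_2):
  remainder -7/16*v**2 + 43/24*v*w - 7/4*v + 35/16 ≠ 0; add h_3 = -7/16*v**2 + 43/24*v*w - 7/4*v + 35/16 to the basis.

The other S-polynomials (S(f_1,h_3), S(f_2,h_3)) all reduce to 0 modulo the current basis, so we have a Gröbner basis.
Inter-reduce: drop elements whose leading term is divisible by another's, tail-reduce, and make monic.
Reduced Gröbner basis: {u - 13/21*v*w, v**2 - 86/21*v*w + 4*v - 5}.
Label its elements g_1 = u - 13/21*v*w, g_2 = v**2 - 86/21*v*w + 4*v - 5.

Reduce p = 3*v**2 + 2*v*w + 3*v + 4 modulo G:
  leading term v**2: subtract (3)·g_2 from 3*v**2 + 2*v*w + 3*v + 4 → 100/7*v*w - 9*v + 19
  leading term v*w: no divisor's leading term divides it; move 100/7*v*w to the remainder.
  leading term v: no divisor's leading term divides it; move -9*v to the remainder.
  leading term 1: no divisor's leading term divides it; move 19 to the remainder.
  normal form = 100/7*v*w - 9*v + 19.
The normal form is nonzero, so p ∉ I. Since p minus its normal form lies in I, I + (p) = I + (r) where r = 100/7*v*w - 9*v + 19; decide whether this ideal is the whole ring.
Run Buchberger on G together with r (pairs among the g_i already reduce to 0 since G is a Gröbner basis):
g_1 = u - 13/21*v*w, LT = u.
g_2 = v**2 - 86/21*v*w + 4*v - 5, LT = v**2.
r = 100/7*v*w - 9*v + 19, LT = v*w.

S(g_2,r): lcm = v**2*w. S = 63/100*v**2 - 86/21*v*w**2 + 4*v*w - 133/100*v - 5*w.
  reduce S modulo (g_1, g_2, r):
  remainder -133/100*v + 67/150*w - 217/100 ≠ 0; add m_4 = -133/100*v + 67/150*w - 217/100 to the basis.

S(r,m_4): lcm = v*w. S = -63/100*v + 134/399*w**2 - 31/19*w + 133/100.
  reduce S modulo (g_1, g_2, r, m_4):
  remainder 134/399*w**2 - 1751/950*w + 224/95 ≠ 0; add m_5 = 134/399*w**2 - 1751/950*w + 224/95 to the basis.

The other S-polynomials (S(g_1,g_2), S(g_1,r), S(g_1,m_4), S(g_2,m_4), S(g_1,m_5), S(g_2,m_5), S(r,m_5), S(m_4,m_5)) all reduce to 0 modulo the current basis, so we have a Gröbner basis.
Inter-reduce: drop elements whose leading term is divisible by another's, tail-reduce, and make monic.
Reduced Gröbner basis: {u - 871/6650*w + 416/285, v - 134/399*w + 31/19, w**2 - 36771/6700*w + 2352/335}.
The reduced Gröbner basis of I + (p) is {u - 871/6650*w + 416/285, v - 134/399*w + 31/19, w**2 - 36771/6700*w + 2352/335} ≠ {1}, a proper ideal, so the enlarged system stays consistent: p is independent of I, with normal form 100/7*v*w - 9*v + 19.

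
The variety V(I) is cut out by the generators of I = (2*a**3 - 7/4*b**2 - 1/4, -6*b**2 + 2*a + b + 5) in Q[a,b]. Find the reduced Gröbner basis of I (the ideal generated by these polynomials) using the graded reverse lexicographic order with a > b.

G = {a**3 - 7/24*a - 7/48*b - 41/48, b**2 - 1/3*a - 1/6*b - 5/6}

The reduced Gröbner basis is the canonical form of the ideal for this ordering.

f_1 = 2*a**3 - 7/4*b**2 - 1/4, LT = a**3.
f_2 = -6*b**2 + 2*a + b + 5, LT = b**2.

The S-polynomials (S(f_1,f_2)) all reduce to 0 modulo the current basis, so we have a Gröbner basis.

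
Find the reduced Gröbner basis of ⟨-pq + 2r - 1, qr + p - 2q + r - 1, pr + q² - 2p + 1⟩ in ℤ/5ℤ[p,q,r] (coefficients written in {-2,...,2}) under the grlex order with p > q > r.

The reduced Gröbner basis is the canonical form of the ideal for this ordering.

f_1 = -pq + 2r - 1, LT = pq.
f_2 = qr + p - 2q + r - 1, LT = qr.
f_3 = pr + q² - 2p + 1, LT = pr.

S(f_1,f_2): lcm = pqr. S = -p² + 2pq - pr - 2r² + p + r.
  leading term p²: no divisor's leading term divides it; move -p² to the remainder.
  leading term pq: subtract (-2)·f_1 from 2pq - pr - 2r² + p + r → -pr - 2r² + p - 2
  leading term pr: subtract (-1)·f_3 from -pr - 2r² + p - 2 → q² - 2r² - p - 1
  leading term q²: no divisor's leading term divides it; move q² to the remainder.
  leading term r²: no divisor's leading term divides it; move -2r² to the remainder.
  leading term p: no divisor's leading term divides it; move -p to the remainder.
  leading term 1: no divisor's leading term divides it; move -1 to the remainder.
  remainder -p² + q² - 2r² - p - 1 ≠ 0; add g_4 = -p² + q² - 2r² - p - 1 to the basis.

S(f_1,f_3): lcm = pqr. S = -q³ + 2pq - 2r² - q + r.
  leading term q³: no divisor's leading term divides it; move -q³ to the remainder.
  leading term pq: subtract (-2)·f_1 from 2pq - 2r² - q + r → -2r² - q - 2
  leading term r²: no divisor's leading term divides it; move -2r² to the remainder.
  leading term q: no divisor's leading term divides it; move -q to the remainder.
  leading term 1: no divisor's leading term divides it; move -2 to the remainder.
  remainder -q³ - 2r² - q - 2 ≠ 0; add g_5 = -q³ - 2r² - q - 2 to the basis.

S(f_3,g_4): lcm = p²r. S = pq² + q²r - 2r³ - 2p² - pr + p - r.
  leading term pq²: subtract (-q)·f_1 from pq² + q²r - 2r³ - 2p² - pr + p - r → q²r - 2r³ - 2p² - pr + 2qr + p - q - r
  leading term q²r: subtract (q)·f_2 from q²r - 2r³ - 2p² - pr + 2qr + p - q - r → -2r³ - 2p² - pq - pr + 2q² + qr + p - r
  leading term r³: no divisor's leading term divides it; move -2r³ to the remainder.
  leading term p²: subtract (2)·g_4 from -2p² - pq - pr + 2q² + qr + p - r → -pq - pr + qr - r² - 2p - r + 2
  leading term pq: subtract (1)·f_1 from -pq - pr + qr - r² - 2p - r + 2 → -pr + qr - r² - 2p + 2r - 2
  leading term pr: subtract (-1)·f_3 from -pr + qr - r² - 2p + 2r - 2 → q² + qr - r² + p + 2r - 1
  leading term q²: no divisor's leading term divides it; move q² to the remainder.
  leading term qr: subtract (1)·f_2 from qr - r² + p + 2r - 1 → -r² + 2q + r
  leading term r²: no divisor's leading term divides it; move -r² to the remainder.
  leading term q: no divisor's leading term divides it; move 2q to the remainder.
  leading term r: no divisor's leading term divides it; move r to the remainder.
  remainder -2r³ + q² - r² + 2q + r ≠ 0; add g_6 = -2r³ + q² - r² + 2q + r to the basis.

The other S-polynomials (S(f_2,f_3), S(f_1,g_4), S(f_2,g_4), S(f_1,g_5), S(f_2,g_5), S(f_3,g_5), S(g_4,g_5), S(f_1,g_6), S(f_2,g_6), S(f_3,g_6), S(g_4,g_6), S(g_5,g_6)) all reduce to 0 modulo the current basis, so we have a Gröbner basis.

G = {q³ + 2r² + q + 2, r³ + 2q² - 2r² - q + 2r, p² - q² + 2r² + p + 1, pq - 2r + 1, pr + q² - 2p + 1, qr + p - 2q + r - 1}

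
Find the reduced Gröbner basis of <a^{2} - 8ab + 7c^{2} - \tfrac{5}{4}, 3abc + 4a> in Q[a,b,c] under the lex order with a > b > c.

This is the nonlinear analogue of row-reducing a linear system.

f_1 = a^{2} - 8ab + 7c^{2} - \tfrac{5}{4}, LT = a^{2}.
f_2 = 3abc + 4a, LT = abc.

S(f_1,f_2): lcm = a^{2}bc. S = -\tfrac{4}{3}a^{2} - 8ab^{2}c + 7bc^{3} - \tfrac{5}{4}bc.
  leading term a^{2}: subtract (-\tfrac{4}{3})·f_1 from -\tfrac{4}{3}a^{2} - 8ab^{2}c + 7bc^{3} - \tfrac{5}{4}bc → -8ab^{2}c - \tfrac{32}{3}ab + 7bc^{3} - \tfrac{5}{4}bc + \tfrac{28}{3}c^{2} - \tfrac{5}{3}
  leading term ab^{2}c: subtract (-\tfrac{8}{3}b)·f_2 from -8ab^{2}c - \tfrac{32}{3}ab + 7bc^{3} - \tfrac{5}{4}bc + \tfrac{28}{3}c^{2} - \tfrac{5}{3} → 7bc^{3} - \tfrac{5}{4}bc + \tfrac{28}{3}c^{2} - \tfrac{5}{3}
  leading term bc^{3}: no divisor's leading term divides it; move 7bc^{3} to the remainder.
  leading term bc: no divisor's leading term divides it; move -\tfrac{5}{4}bc to the remainder.
  leading term c^{2}: no divisor's leading term divides it; move \tfrac{28}{3}c^{2} to the remainder.
  leading term 1: no divisor's leading term divides it; move -\tfrac{5}{3} to the remainder.
  remainder 7bc^{3} - \tfrac{5}{4}bc + \tfrac{28}{3}c^{2} - \tfrac{5}{3} ≠ 0; add g_3 = 7bc^{3} - \tfrac{5}{4}bc + \tfrac{28}{3}c^{2} - \tfrac{5}{3} to the basis.

The other S-polynomials (S(f_1,g_3), S(f_2,g_3)) all reduce to 0 modulo the current basis, so we have a Gröbner basis.

G = {a^{2} - 8ab + 7c^{2} - \tfrac{5}{4}, abc + \tfrac{4}{3}a, bc^{3} - \tfrac{5}{28}bc + \tfrac{4}{3}c^{2} - \tfrac{5}{21}}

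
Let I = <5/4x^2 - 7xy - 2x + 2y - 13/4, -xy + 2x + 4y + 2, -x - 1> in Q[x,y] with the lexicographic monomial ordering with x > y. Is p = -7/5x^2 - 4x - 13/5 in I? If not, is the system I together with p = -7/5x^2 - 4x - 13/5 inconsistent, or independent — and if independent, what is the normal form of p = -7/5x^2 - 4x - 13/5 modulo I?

First compute the reduced Gröbner basis of I by Buchberger's algorithm.
f_1 = 5/4x^2 - 7xy - 2x + 2y - 13/4, LT = x^2.
f_2 = -xy + 2x + 4y + 2, LT = xy.
f_3 = -x - 1, LT = x.

S(f_1,f_2): lcm = x^2y. S = 2x^2 - 28/5xy^2 + 12/5xy + 2x + 8/5y^2 - 13/5y.
  leading term x^2: subtract (8/5)·f_1 from 2x^2 - 28/5xy^2 + 12/5xy + 2x + 8/5y^2 - 13/5y → -28/5xy^2 + 68/5xy + 26/5x + 8/5y^2 - 29/5y + 26/5
  leading term xy^2: subtract (28/5y)·f_2 from -28/5xy^2 + 68/5xy + 26/5x + 8/5y^2 - 29/5y + 26/5 → 12/5xy + 26/5x - 104/5y^2 - 17y + 26/5
  leading term xy: subtract (-12/5)·f_2 from 12/5xy + 26/5x - 104/5y^2 - 17y + 26/5 → 10x - 104/5y^2 - 37/5y + 10
  leading term x: subtract (-10)·f_3 from 10x - 104/5y^2 - 37/5y + 10 → -104/5y^2 - 37/5y
  leading term y^2: no divisor's leading term divides it; move -104/5y^2 to the remainder.
  leading term y: no divisor's leading term divides it; move -37/5y to the remainder.
  remainder -104/5y^2 - 37/5y ≠ 0; add h_4 = -104/5y^2 - 37/5y to the basis.

S(f_1,f_3): lcm = x^2. S = -28/5xy - 13/5x + 8/5y - 13/5.
  leading term xy: subtract (28/5)·f_2 from -28/5xy - 13/5x + 8/5y - 13/5 → -69/5x - 104/5y - 69/5
  leading term x: subtract (69/5)·f_3 from -69/5x - 104/5y - 69/5 → -104/5y
  leading term y: no divisor's leading term divides it; move -104/5y to the remainder.
  remainder -104/5y ≠ 0; add h_5 = -104/5y to the basis.

The other S-polynomials (S(f_2,f_3), S(f_1,h_4), S(f_2,h_4), S(f_3,h_4), S(f_1,h_5), S(f_2,h_5), S(f_3,h_5), S(h_4,h_5)) all reduce to 0 modulo the current basis, so we have a Gröbner basis.
Inter-reduce: drop elements whose leading term is divisible by another's, tail-reduce, and make monic.
Reduced Gröbner basis: {x + 1, y}.
Label its elements g_1 = x + 1, g_2 = y.

Reduce p = -7/5x^2 - 4x - 13/5 modulo G:
  leading term x^2: subtract (-7/5x)·g_1 from -7/5x^2 - 4x - 13/5 → -13/5x - 13/5
  leading term x: subtract (-13/5)·g_1 from -13/5x - 13/5 → 0
  normal form = 0.
Since the normal form is 0, p ∈ I.

-7/5x^2 - 4x - 13/5 lies in I (it reduces to 0).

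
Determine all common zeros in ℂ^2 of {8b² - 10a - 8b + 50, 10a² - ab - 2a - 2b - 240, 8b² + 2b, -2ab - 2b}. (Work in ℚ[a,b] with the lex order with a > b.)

Compute a lex Gröbner basis by Buchberger's algorithm.
f_1 = -10a + 8b² - 8b + 50, LT = a.
f_2 = 10a² - ab - 2a - 2b - 240, LT = a².
f_3 = 8b² + 2b, LT = b².
f_4 = -2ab - 2b, LT = ab.

S(f_1,f_2): lcm = a². S = -⅘ab² + 9/10ab - 24/5a + ⅕b + 24.
  reduce S modulo (f_1, f_2, f_3, f_4):
  remainder 431/40b ≠ 0; add h_5 = 431/40b to the basis.

The other S-polynomials (S(f_1,f_3), S(f_1,f_4), S(f_2,f_3), S(f_2,f_4), S(f_3,f_4), S(f_1,h_5), S(f_2,h_5), S(f_3,h_5), S(f_4,h_5)) all reduce to 0 modulo the current basis, so we have a Gröbner basis.
Inter-reduce: drop elements whose leading term is divisible by another's, tail-reduce, and make monic.
Reduced Gröbner basis: {a - 5, b}.

The lex basis is triangular: the last element involves only b. Solving b = 0 gives b ∈ {0}; substituting each value into the earlier elements determines the remaining variables.
  b = 0: the earlier basis element becomes a - 5 = 0, giving a = 5 — point (5, 0).

{(5, 0)}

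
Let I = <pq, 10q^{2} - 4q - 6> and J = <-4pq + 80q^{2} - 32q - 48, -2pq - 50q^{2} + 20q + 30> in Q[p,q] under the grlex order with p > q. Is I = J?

Since reduced Gröbner bases are canonical representatives of ideals under a given ordering, it suffices to compute and compare them.
Buchberger on the first generating set:
f_1 = pq, LT = pq.
f_2 = 10q^{2} - 4q - 6, LT = q^{2}.

S(f_1,f_2): lcm = pq^{2}. S = \tfrac{2}{5}pq + \tfrac{3}{5}p.
  leading term pq: subtract (\tfrac{2}{5})·f_1 from \tfrac{2}{5}pq + \tfrac{3}{5}p → \tfrac{3}{5}p
  leading term p: no divisor's leading term divides it; move \tfrac{3}{5}p to the remainder.
  remainder \tfrac{3}{5}p ≠ 0; add g_3 = \tfrac{3}{5}p to the basis.

S(f_1,g_3): lcm = pq. S = 0.
  remainder 0.

S(f_2,g_3): leading monomials are coprime, so the S-polynomial reduces to 0 (Buchberger's first criterion).
Every S-polynomial of the final basis reduces to 0, so we have a Gröbner basis.
Inter-reduce: drop elements whose leading term is divisible by another's, tail-reduce, and make monic.
Reduced Gröbner basis: {q^{2} - \tfrac{2}{5}q - \tfrac{3}{5}, p}.

Buchberger on the second generating set:
h_1 = -4pq + 80q^{2} - 32q - 48, LT = pq.
h_2 = -2pq - 50q^{2} + 20q + 30, LT = pq.

S(h_1,h_2): lcm = pq. S = -45q^{2} + 18q + 27.
  leading term q^{2}: no divisor's leading term divides it; move -45q^{2} to the remainder.
  leading term q: no divisor's leading term divides it; move 18q to the remainder.
  leading term 1: no divisor's leading term divides it; move 27 to the remainder.
  remainder -45q^{2} + 18q + 27 ≠ 0; add k_3 = -45q^{2} + 18q + 27 to the basis.

S(h_1,k_3): lcm = pq^{2}. S = -20q^{3} + \tfrac{2}{5}pq + 8q^{2} + \tfrac{3}{5}p + 12q.
  leading term q^{3}: subtract (\tfrac{4}{9}q)·k_3 from -20q^{3} + \tfrac{2}{5}pq + 8q^{2} + \tfrac{3}{5}p + 12q → \tfrac{2}{5}pq + \tfrac{3}{5}p
  leading term pq: subtract (-\tfrac{1}{10})·h_1 from \tfrac{2}{5}pq + \tfrac{3}{5}p → 8q^{2} + \tfrac{3}{5}p - \tfrac{16}{5}q - \tfrac{24}{5}
  leading term q^{2}: subtract (-\tfrac{8}{45})·k_3 from 8q^{2} + \tfrac{3}{5}p - \tfrac{16}{5}q - \tfrac{24}{5} → \tfrac{3}{5}p
  leading term p: no divisor's leading term divides it; move \tfrac{3}{5}p to the remainder.
  remainder \tfrac{3}{5}p ≠ 0; add k_4 = \tfrac{3}{5}p to the basis.

S(h_2,k_3): lcm = pq^{2}. S = 25q^{3} + \tfrac{2}{5}pq - 10q^{2} + \tfrac{3}{5}p - 15q.
  leading term q^{3}: subtract (-\tfrac{5}{9}q)·k_3 from 25q^{3} + \tfrac{2}{5}pq - 10q^{2} + \tfrac{3}{5}p - 15q → \tfrac{2}{5}pq + \tfrac{3}{5}p
  leading term pq: subtract (-\tfrac{1}{10})·h_1 from \tfrac{2}{5}pq + \tfrac{3}{5}p → 8q^{2} + \tfrac{3}{5}p - \tfrac{16}{5}q - \tfrac{24}{5}
  leading term q^{2}: subtract (-\tfrac{8}{45})·k_3 from 8q^{2} + \tfrac{3}{5}p - \tfrac{16}{5}q - \tfrac{24}{5} → \tfrac{3}{5}p
  leading term p: subtract (1)·k_4 from \tfrac{3}{5}p → 0
  remainder 0.

S(h_1,k_4): lcm = pq. S = -20q^{2} + 8q + 12.
  leading term q^{2}: subtract (\tfrac{4}{9})·k_3 from -20q^{2} + 8q + 12 → 0
  remainder 0.

S(h_2,k_4): lcm = pq. S = 25q^{2} - 10q - 15.
  leading term q^{2}: subtract (-\tfrac{5}{9})·k_3 from 25q^{2} - 10q - 15 → 0
  remainder 0.

S(k_3,k_4): leading monomials are coprime, so the S-polynomial reduces to 0 (Buchberger's first criterion).
Every S-polynomial of the final basis reduces to 0, so we have a Gröbner basis.
Inter-reduce: drop elements whose leading term is divisible by another's, tail-reduce, and make monic.
Reduced Gröbner basis: {q^{2} - \tfrac{2}{5}q - \tfrac{3}{5}, p}.

Same reduced basis, so the two generating sets span the same ideal.

Yes, the ideals are equal.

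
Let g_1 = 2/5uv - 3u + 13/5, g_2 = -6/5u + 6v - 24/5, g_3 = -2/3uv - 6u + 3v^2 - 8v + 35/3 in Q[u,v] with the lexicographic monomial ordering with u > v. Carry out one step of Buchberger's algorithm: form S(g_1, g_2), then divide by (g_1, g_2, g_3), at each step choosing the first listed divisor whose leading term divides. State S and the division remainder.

lcm(LM(g_1), LM(g_2)) = uv.
S = (lcm/LT(g_1))·g_1 − (lcm/LT(g_2))·g_2 = -15/2u + 5v^2 - 4v + 13/2.
Reduce S modulo (g_1, g_2, g_3) in that order:
  leading term u: subtract (25/4)·g_2 from -15/2u + 5v^2 - 4v + 13/2 → 5v^2 - 83/2v + 73/2
  leading term v^2: no divisor's leading term divides it; move 5v^2 to the remainder.
  leading term v: no divisor's leading term divides it; move -83/2v to the remainder.
  leading term 1: no divisor's leading term divides it; move 73/2 to the remainder.
The remainder 5v^2 - 83/2v + 73/2 is nonzero, so it would be added as the next basis element.

S(g_1, g_2) = -15/2u + 5v^2 - 4v + 13/2; remainder on division = 5v^2 - 83/2v + 73/2.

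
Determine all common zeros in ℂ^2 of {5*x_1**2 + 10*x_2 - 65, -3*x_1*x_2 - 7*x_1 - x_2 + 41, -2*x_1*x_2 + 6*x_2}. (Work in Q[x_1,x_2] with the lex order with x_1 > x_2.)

{(3, 2)}

Compute a lex Gröbner basis by Buchberger's algorithm.
f_1 = 5*x_1**2 + 10*x_2 - 65, LT = x_1**2.
f_2 = -3*x_1*x_2 - 7*x_1 - x_2 + 41, LT = x_1*x_2.
f_3 = -2*x_1*x_2 + 6*x_2, LT = x_1*x_2.

S(f_1,f_2): lcm = x_1**2*x_2. S = -7/3*x_1**2 - 1/3*x_1*x_2 + 41/3*x_1 + 2*x_2**2 - 13*x_2.
  leading term x_1**2: subtract (-7/15)·f_1 from -7/3*x_1**2 - 1/3*x_1*x_2 + 41/3*x_1 + 2*x_2**2 - 13*x_2 → -1/3*x_1*x_2 + 41/3*x_1 + 2*x_2**2 - 25/3*x_2 - 91/3
  leading term x_1*x_2: subtract (1/9)·f_2 from -1/3*x_1*x_2 + 41/3*x_1 + 2*x_2**2 - 25/3*x_2 - 91/3 → 130/9*x_1 + 2*x_2**2 - 74/9*x_2 - 314/9
  leading term x_1: no divisor's leading term divides it; move 130/9*x_1 to the remainder.
  leading term x_2**2: no divisor's leading term divides it; move 2*x_2**2 to the remainder.
  leading term x_2: no divisor's leading term divides it; move -74/9*x_2 to the remainder.
  leading term 1: no divisor's leading term divides it; move -314/9 to the remainder.
  remainder 130/9*x_1 + 2*x_2**2 - 74/9*x_2 - 314/9 ≠ 0; add h_4 = 130/9*x_1 + 2*x_2**2 - 74/9*x_2 - 314/9 to the basis.

S(f_1,f_3): lcm = x_1**2*x_2. S = 3*x_1*x_2 + 2*x_2**2 - 13*x_2.
  leading term x_1*x_2: subtract (-1)·f_2 from 3*x_1*x_2 + 2*x_2**2 - 13*x_2 → -7*x_1 + 2*x_2**2 - 14*x_2 + 41
  leading term x_1: subtract (-63/130)·h_4 from -7*x_1 + 2*x_2**2 - 14*x_2 + 41 → 193/65*x_2**2 - 1169/65*x_2 + 1566/65
  leading term x_2**2: no divisor's leading term divides it; move 193/65*x_2**2 to the remainder.
  leading term x_2: no divisor's leading term divides it; move -1169/65*x_2 to the remainder.
  leading term 1: no divisor's leading term divides it; move 1566/65 to the remainder.
  remainder 193/65*x_2**2 - 1169/65*x_2 + 1566/65 ≠ 0; add h_5 = 193/65*x_2**2 - 1169/65*x_2 + 1566/65 to the basis.

S(f_2,f_3): lcm = x_1*x_2. S = 7/3*x_1 + 10/3*x_2 - 41/3.
  leading term x_1: subtract (21/130)·h_4 from 7/3*x_1 + 10/3*x_2 - 41/3 → -21/65*x_2**2 + 303/65*x_2 - 522/65
  leading term x_2**2: subtract (-21/193)·h_5 from -21/65*x_2**2 + 303/65*x_2 - 522/65 → 522/193*x_2 - 1044/193
  leading term x_2: no divisor's leading term divides it; move 522/193*x_2 to the remainder.
  leading term 1: no divisor's leading term divides it; move -1044/193 to the remainder.
  remainder 522/193*x_2 - 1044/193 ≠ 0; add h_6 = 522/193*x_2 - 1044/193 to the basis.

The other S-polynomials (S(f_1,h_4), S(f_2,h_4), S(f_3,h_4), S(f_1,h_5), S(f_2,h_5), S(f_3,h_5), S(h_4,h_5), S(f_1,h_6), S(f_2,h_6), S(f_3,h_6), S(h_4,h_6), S(h_5,h_6)) all reduce to 0 modulo the current basis, so we have a Gröbner basis.
Inter-reduce: drop elements whose leading term is divisible by another's, tail-reduce, and make monic.
Reduced Gröbner basis: {x_1 - 3, x_2 - 2}.

Since the basis is lex-ordered, x_2 - 2 is univariate in x_2. Its roots are {2}. Back-substituting each root into the other basis elements fixes the other coordinates.
  x_2 = 2: the earlier basis element becomes x_1 - 3 = 0, giving x_1 = 3 — point (3, 2).
Check: every point annihilates each of the original generators.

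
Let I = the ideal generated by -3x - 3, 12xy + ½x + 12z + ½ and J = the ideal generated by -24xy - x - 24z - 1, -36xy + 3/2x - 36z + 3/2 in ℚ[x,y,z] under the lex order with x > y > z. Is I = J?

Since reduced Gröbner bases are canonical representatives of ideals under a given ordering, it suffices to compute and compare them.
Buchberger on the first generating set:
f_1 = -3x - 3, LT = x.
f_2 = 12xy + ½x + 12z + ½, LT = xy.

S(f_1,f_2): lcm = xy. S = -1/24x + y - z - 1/24.
  leading term x: subtract (1/72)·f_1 from -1/24x + y - z - 1/24 → y - z
  leading term y: no divisor's leading term divides it; move y to the remainder.
  leading term z: no divisor's leading term divides it; move -z to the remainder.
  remainder y - z ≠ 0; add g_3 = y - z to the basis.

The other S-polynomials (S(f_1,g_3), S(f_2,g_3)) all reduce to 0 modulo the current basis, so we have a Gröbner basis.
Inter-reduce: drop elements whose leading term is divisible by another's, tail-reduce, and make monic.
Reduced Gröbner basis: {x + 1, y - z}.

Buchberger on the second generating set:
h_1 = -24xy - x - 24z - 1, LT = xy.
h_2 = -36xy + 3/2x - 36z + 3/2, LT = xy.

S(h_1,h_2): lcm = xy. S = 1/12x + 1/12.
  leading term x: no divisor's leading term divides it; move 1/12x to the remainder.
  leading term 1: no divisor's leading term divides it; move 1/12 to the remainder.
  remainder 1/12x + 1/12 ≠ 0; add k_3 = 1/12x + 1/12 to the basis.

S(h_1,k_3): lcm = xy. S = 1/24x - y + z + 1/24.
  leading term x: subtract (½)·k_3 from 1/24x - y + z + 1/24 → -y + z
  leading term y: no divisor's leading term divides it; move -y to the remainder.
  leading term z: no divisor's leading term divides it; move z to the remainder.
  remainder -y + z ≠ 0; add k_4 = -y + z to the basis.

The other S-polynomials (S(h_2,k_3), S(h_1,k_4), S(h_2,k_4), S(k_3,k_4)) all reduce to 0 modulo the current basis, so we have a Gröbner basis.
Inter-reduce: drop elements whose leading term is divisible by another's, tail-reduce, and make monic.
Reduced Gröbner basis: {x + 1, y - z}.

These coincide, so the ideals are equal.

Yes, the ideals are equal.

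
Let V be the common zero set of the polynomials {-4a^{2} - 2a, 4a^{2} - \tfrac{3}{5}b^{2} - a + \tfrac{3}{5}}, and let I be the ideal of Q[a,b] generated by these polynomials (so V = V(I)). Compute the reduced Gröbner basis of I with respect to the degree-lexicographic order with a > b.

f_1 = -4a^{2} - 2a, LT = a^{2}.
f_2 = 4a^{2} - \tfrac{3}{5}b^{2} - a + \tfrac{3}{5}, LT = a^{2}.

S(f_1,f_2): lcm = a^{2}. S = \tfrac{3}{20}b^{2} + \tfrac{3}{4}a - \tfrac{3}{20}.
  reduce S modulo (f_1, f_2):
  remainder \tfrac{3}{20}b^{2} + \tfrac{3}{4}a - \tfrac{3}{20} ≠ 0; add g_3 = \tfrac{3}{20}b^{2} + \tfrac{3}{4}a - \tfrac{3}{20} to the basis.

The other S-polynomials (S(f_1,g_3), S(f_2,g_3)) all reduce to 0 modulo the current basis, so we have a Gröbner basis.
Inter-reduce: drop elements whose leading term is divisible by another's, tail-reduce, and make monic.

G = {a^{2} + \tfrac{1}{2}a, b^{2} + 5a - 1}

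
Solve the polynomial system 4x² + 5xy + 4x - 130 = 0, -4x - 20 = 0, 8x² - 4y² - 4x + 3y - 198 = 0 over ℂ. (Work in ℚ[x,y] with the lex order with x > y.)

{(-5, -2)}

Compute a lex Gröbner basis by Buchberger's algorithm.
f_1 = 4x² + 5xy + 4x - 130, LT = x².
f_2 = -4x - 20, LT = x.
f_3 = 8x² - 4x - 4y² + 3y - 198, LT = x².

S(f_1,f_2): lcm = x². S = 5/4xy - 4x - 65/2.
  leading term xy: subtract (-5/16y)·f_2 from 5/4xy - 4x - 65/2 → -4x - 25/4y - 65/2
  leading term x: subtract (1)·f_2 from -4x - 25/4y - 65/2 → -25/4y - 25/2
  leading term y: no divisor's leading term divides it; move -25/4y to the remainder.
  leading term 1: no divisor's leading term divides it; move -25/2 to the remainder.
  remainder -25/4y - 25/2 ≠ 0; add h_4 = -25/4y - 25/2 to the basis.

S(f_1,f_3): lcm = x². S = 5/4xy + 3/2x + ½y² - ⅜y - 31/4.
  leading term xy: subtract (-5/16y)·f_2 from 5/4xy + 3/2x + ½y² - ⅜y - 31/4 → 3/2x + ½y² - 53/8y - 31/4
  leading term x: subtract (-⅜)·f_2 from 3/2x + ½y² - 53/8y - 31/4 → ½y² - 53/8y - 61/4
  leading term y²: subtract (-2/25y)·h_4 from ½y² - 53/8y - 61/4 → -61/8y - 61/4
  leading term y: subtract (61/50)·h_4 from -61/8y - 61/4 → 0
  remainder 0.

S(f_2,f_3): lcm = x². S = 11/2x + ½y² - ⅜y + 99/4.
  leading term x: subtract (-11/8)·f_2 from 11/2x + ½y² - ⅜y + 99/4 → ½y² - ⅜y - 11/4
  leading term y²: subtract (-2/25y)·h_4 from ½y² - ⅜y - 11/4 → -11/8y - 11/4
  leading term y: subtract (11/50)·h_4 from -11/8y - 11/4 → 0
  remainder 0.

S(f_1,h_4): leading monomials are coprime, so the S-polynomial reduces to 0 (Buchberger's first criterion).
S(f_2,h_4): leading monomials are coprime, so the S-polynomial reduces to 0 (Buchberger's first criterion).
S(f_3,h_4): leading monomials are coprime, so the S-polynomial reduces to 0 (Buchberger's first criterion).
Every S-polynomial of the final basis reduces to 0, so we have a Gröbner basis.
Inter-reduce: drop elements whose leading term is divisible by another's, tail-reduce, and make monic.
Reduced Gröbner basis: {x + 5, y + 2}.

The lex basis is triangular: the last element involves only y. Solving y + 2 = 0 gives y ∈ {-2}; substituting each value into the earlier elements determines the remaining variables.
  y = -2: the earlier basis element becomes x + 5 = 0, giving x = -5 — point (-5, -2).
Check: every point annihilates each of the original generators.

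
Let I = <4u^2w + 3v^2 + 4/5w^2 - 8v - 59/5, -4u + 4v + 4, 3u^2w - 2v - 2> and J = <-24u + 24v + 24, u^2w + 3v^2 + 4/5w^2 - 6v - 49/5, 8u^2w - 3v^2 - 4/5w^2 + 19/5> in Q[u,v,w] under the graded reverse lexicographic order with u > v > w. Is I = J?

Equality of ideals is decidable: compute both reduced Gröbner bases (unique for the ordering) and check whether they agree.
Buchberger on the first generating set:
f_1 = 4u^2w + 3v^2 + 4/5w^2 - 8v - 59/5, LT = u^2w.
f_2 = -4u + 4v + 4, LT = u.
f_3 = 3u^2w - 2v - 2, LT = u^2w.

S(f_1,f_2): lcm = u^2w. S = uvw + 3/4v^2 + uw + 1/5w^2 - 2v - 59/20.
  leading term uvw: subtract (-1/4vw)·f_2 from uvw + 3/4v^2 + uw + 1/5w^2 - 2v - 59/20 → v^2w + 3/4v^2 + uw + vw + 1/5w^2 - 2v - 59/20
  leading term v^2w: no divisor's leading term divides it; move v^2w to the remainder.
  leading term v^2: no divisor's leading term divides it; move 3/4v^2 to the remainder.
  leading term uw: subtract (-1/4w)·f_2 from uw + vw + 1/5w^2 - 2v - 59/20 → 2vw + 1/5w^2 - 2v + w - 59/20
  leading term vw: no divisor's leading term divides it; move 2vw to the remainder.
  leading term w^2: no divisor's leading term divides it; move 1/5w^2 to the remainder.
  leading term v: no divisor's leading term divides it; move -2v to the remainder.
  leading term w: no divisor's leading term divides it; move w to the remainder.
  leading term 1: no divisor's leading term divides it; move -59/20 to the remainder.
  remainder v^2w + 3/4v^2 + 2vw + 1/5w^2 - 2v + w - 59/20 ≠ 0; add g_4 = v^2w + 3/4v^2 + 2vw + 1/5w^2 - 2v + w - 59/20 to the basis.

S(f_1,f_3): lcm = u^2w. S = 3/4v^2 + 1/5w^2 - 4/3v - 137/60.
  leading term v^2: no divisor's leading term divides it; move 3/4v^2 to the remainder.
  leading term w^2: no divisor's leading term divides it; move 1/5w^2 to the remainder.
  leading term v: no divisor's leading term divides it; move -4/3v to the remainder.
  leading term 1: no divisor's leading term divides it; move -137/60 to the remainder.
  remainder 3/4v^2 + 1/5w^2 - 4/3v - 137/60 ≠ 0; add g_5 = 3/4v^2 + 1/5w^2 - 4/3v - 137/60 to the basis.

S(g_4,g_5): lcm = v^2w. S = -4/15w^3 + 3/4v^2 + 34/9vw + 1/5w^2 - 2v + 182/45w - 59/20.
  leading term w^3: no divisor's leading term divides it; move -4/15w^3 to the remainder.
  leading term v^2: subtract (1)·g_5 from 3/4v^2 + 34/9vw + 1/5w^2 - 2v + 182/45w - 59/20 → 34/9vw - 2/3v + 182/45w - 2/3
  leading term vw: no divisor's leading term divides it; move 34/9vw to the remainder.
  leading term v: no divisor's leading term divides it; move -2/3v to the remainder.
  leading term w: no divisor's leading term divides it; move 182/45w to the remainder.
  leading term 1: no divisor's leading term divides it; move -2/3 to the remainder.
  remainder -4/15w^3 + 34/9vw - 2/3v + 182/45w - 2/3 ≠ 0; add g_6 = -4/15w^3 + 34/9vw - 2/3v + 182/45w - 2/3 to the basis.

The other S-polynomials (S(f_2,f_3), S(f_1,g_4), S(f_2,g_4), S(f_3,g_4), S(f_1,g_5), S(f_2,g_5), S(f_3,g_5), S(f_1,g_6), S(f_2,g_6), S(f_3,g_6), S(g_4,g_6), S(g_5,g_6)) all reduce to 0 modulo the current basis, so we have a Gröbner basis.
Inter-reduce: drop elements whose leading term is divisible by another's, tail-reduce, and make monic.
Reduced Gröbner basis: {w^3 - 85/6vw + 5/2v - 91/6w + 5/2, v^2 + 4/15w^2 - 16/9v - 137/45, u - v - 1}.

Buchberger on the second generating set:
h_1 = -24u + 24v + 24, LT = u.
h_2 = u^2w + 3v^2 + 4/5w^2 - 6v - 49/5, LT = u^2w.
h_3 = 8u^2w - 3v^2 - 4/5w^2 + 19/5, LT = u^2w.

S(h_1,h_2): lcm = u^2w. S = -uvw - 3v^2 - uw - 4/5w^2 + 6v + 49/5.
  leading term uvw: subtract (1/24vw)·h_1 from -uvw - 3v^2 - uw - 4/5w^2 + 6v + 49/5 → -v^2w - 3v^2 - uw - vw - 4/5w^2 + 6v + 49/5
  leading term v^2w: no divisor's leading term divides it; move -v^2w to the remainder.
  leading term v^2: no divisor's leading term divides it; move -3v^2 to the remainder.
  leading term uw: subtract (1/24w)·h_1 from -uw - vw - 4/5w^2 + 6v + 49/5 → -2vw - 4/5w^2 + 6v - w + 49/5
  leading term vw: no divisor's leading term divides it; move -2vw to the remainder.
  leading term w^2: no divisor's leading term divides it; move -4/5w^2 to the remainder.
  leading term v: no divisor's leading term divides it; move 6v to the remainder.
  leading term w: no divisor's leading term divides it; move -w to the remainder.
  leading term 1: no divisor's leading term divides it; move 49/5 to the remainder.
  remainder -v^2w - 3v^2 - 2vw - 4/5w^2 + 6v - w + 49/5 ≠ 0; add k_4 = -v^2w - 3v^2 - 2vw - 4/5w^2 + 6v - w + 49/5 to the basis.

S(h_1,h_3): lcm = u^2w. S = -uvw + 3/8v^2 - uw + 1/10w^2 - 19/40.
  leading term uvw: subtract (1/24vw)·h_1 from -uvw + 3/8v^2 - uw + 1/10w^2 - 19/40 → -v^2w + 3/8v^2 - uw - vw + 1/10w^2 - 19/40
  leading term v^2w: subtract (1)·k_4 from -v^2w + 3/8v^2 - uw - vw + 1/10w^2 - 19/40 → 27/8v^2 - uw + vw + 9/10w^2 - 6v + w - 411/40
  leading term v^2: no divisor's leading term divides it; move 27/8v^2 to the remainder.
  leading term uw: subtract (1/24w)·h_1 from -uw + vw + 9/10w^2 - 6v + w - 411/40 → 9/10w^2 - 6v - 411/40
  leading term w^2: no divisor's leading term divides it; move 9/10w^2 to the remainder.
  leading term v: no divisor's leading term divides it; move -6v to the remainder.
  leading term 1: no divisor's leading term divides it; move -411/40 to the remainder.
  remainder 27/8v^2 + 9/10w^2 - 6v - 411/40 ≠ 0; add k_5 = 27/8v^2 + 9/10w^2 - 6v - 411/40 to the basis.

S(k_4,k_5): lcm = v^2w. S = -4/15w^3 + 3v^2 + 34/9vw + 4/5w^2 - 6v + 182/45w - 49/5.
  leading term w^3: no divisor's leading term divides it; move -4/15w^3 to the remainder.
  leading term v^2: subtract (8/9)·k_5 from 3v^2 + 34/9vw + 4/5w^2 - 6v + 182/45w - 49/5 → 34/9vw - 2/3v + 182/45w - 2/3
  leading term vw: no divisor's leading term divides it; move 34/9vw to the remainder.
  leading term v: no divisor's leading term divides it; move -2/3v to the remainder.
  leading term w: no divisor's leading term divides it; move 182/45w to the remainder.
  leading term 1: no divisor's leading term divides it; move -2/3 to the remainder.
  remainder -4/15w^3 + 34/9vw - 2/3v + 182/45w - 2/3 ≠ 0; add k_6 = -4/15w^3 + 34/9vw - 2/3v + 182/45w - 2/3 to the basis.

The other S-polynomials (S(h_2,h_3), S(h_1,k_4), S(h_2,k_4), S(h_3,k_4), S(h_1,k_5), S(h_2,k_5), S(h_3,k_5), S(h_1,k_6), S(h_2,k_6), S(h_3,k_6), S(k_4,k_6), S(k_5,k_6)) all reduce to 0 modulo the current basis, so we have a Gröbner basis.
Inter-reduce: drop elements whose leading term is divisible by another's, tail-reduce, and make monic.
Reduced Gröbner basis: {w^3 - 85/6vw + 5/2v - 91/6w + 5/2, v^2 + 4/15w^2 - 16/9v - 137/45, u - v - 1}.

These coincide, so the ideals are equal.
The same test decides containment: I ⊆ J iff every generator of I reduces to 0 modulo a Gröbner basis of J.

Yes, the ideals are equal.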